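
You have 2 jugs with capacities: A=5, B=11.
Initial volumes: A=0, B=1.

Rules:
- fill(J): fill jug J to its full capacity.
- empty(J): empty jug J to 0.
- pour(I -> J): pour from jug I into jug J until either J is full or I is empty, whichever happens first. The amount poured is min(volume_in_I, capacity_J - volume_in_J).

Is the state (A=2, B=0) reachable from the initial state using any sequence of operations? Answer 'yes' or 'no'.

Answer: yes

Derivation:
BFS from (A=0, B=1):
  1. pour(B -> A) -> (A=1 B=0)
  2. fill(B) -> (A=1 B=11)
  3. pour(B -> A) -> (A=5 B=7)
  4. empty(A) -> (A=0 B=7)
  5. pour(B -> A) -> (A=5 B=2)
  6. empty(A) -> (A=0 B=2)
  7. pour(B -> A) -> (A=2 B=0)
Target reached → yes.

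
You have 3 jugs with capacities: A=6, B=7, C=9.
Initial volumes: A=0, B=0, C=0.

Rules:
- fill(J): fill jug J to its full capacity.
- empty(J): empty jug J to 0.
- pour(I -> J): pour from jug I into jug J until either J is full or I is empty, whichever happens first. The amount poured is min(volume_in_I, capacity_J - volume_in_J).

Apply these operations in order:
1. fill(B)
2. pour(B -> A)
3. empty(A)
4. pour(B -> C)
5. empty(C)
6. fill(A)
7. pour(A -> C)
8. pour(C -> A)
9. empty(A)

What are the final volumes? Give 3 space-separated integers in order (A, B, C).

Answer: 0 0 0

Derivation:
Step 1: fill(B) -> (A=0 B=7 C=0)
Step 2: pour(B -> A) -> (A=6 B=1 C=0)
Step 3: empty(A) -> (A=0 B=1 C=0)
Step 4: pour(B -> C) -> (A=0 B=0 C=1)
Step 5: empty(C) -> (A=0 B=0 C=0)
Step 6: fill(A) -> (A=6 B=0 C=0)
Step 7: pour(A -> C) -> (A=0 B=0 C=6)
Step 8: pour(C -> A) -> (A=6 B=0 C=0)
Step 9: empty(A) -> (A=0 B=0 C=0)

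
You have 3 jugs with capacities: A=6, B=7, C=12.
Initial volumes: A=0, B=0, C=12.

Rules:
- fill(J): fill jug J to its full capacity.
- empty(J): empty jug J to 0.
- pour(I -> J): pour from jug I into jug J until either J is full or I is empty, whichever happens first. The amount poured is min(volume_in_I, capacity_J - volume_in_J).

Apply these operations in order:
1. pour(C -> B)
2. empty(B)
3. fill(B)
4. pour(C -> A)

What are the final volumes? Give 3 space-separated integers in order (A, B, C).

Answer: 5 7 0

Derivation:
Step 1: pour(C -> B) -> (A=0 B=7 C=5)
Step 2: empty(B) -> (A=0 B=0 C=5)
Step 3: fill(B) -> (A=0 B=7 C=5)
Step 4: pour(C -> A) -> (A=5 B=7 C=0)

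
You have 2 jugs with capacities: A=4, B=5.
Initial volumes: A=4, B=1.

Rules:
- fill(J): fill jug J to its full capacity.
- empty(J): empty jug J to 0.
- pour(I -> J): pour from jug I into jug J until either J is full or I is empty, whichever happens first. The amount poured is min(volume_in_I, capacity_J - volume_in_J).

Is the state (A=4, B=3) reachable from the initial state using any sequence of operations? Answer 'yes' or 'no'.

BFS from (A=4, B=1):
  1. empty(B) -> (A=4 B=0)
  2. pour(A -> B) -> (A=0 B=4)
  3. fill(A) -> (A=4 B=4)
  4. pour(A -> B) -> (A=3 B=5)
  5. empty(B) -> (A=3 B=0)
  6. pour(A -> B) -> (A=0 B=3)
  7. fill(A) -> (A=4 B=3)
Target reached → yes.

Answer: yes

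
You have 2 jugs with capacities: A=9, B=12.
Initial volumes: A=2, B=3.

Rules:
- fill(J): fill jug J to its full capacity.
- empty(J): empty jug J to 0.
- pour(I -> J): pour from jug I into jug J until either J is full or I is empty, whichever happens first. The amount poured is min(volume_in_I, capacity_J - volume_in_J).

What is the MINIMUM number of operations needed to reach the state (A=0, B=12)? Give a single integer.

BFS from (A=2, B=3). One shortest path:
  1. fill(A) -> (A=9 B=3)
  2. pour(A -> B) -> (A=0 B=12)
Reached target in 2 moves.

Answer: 2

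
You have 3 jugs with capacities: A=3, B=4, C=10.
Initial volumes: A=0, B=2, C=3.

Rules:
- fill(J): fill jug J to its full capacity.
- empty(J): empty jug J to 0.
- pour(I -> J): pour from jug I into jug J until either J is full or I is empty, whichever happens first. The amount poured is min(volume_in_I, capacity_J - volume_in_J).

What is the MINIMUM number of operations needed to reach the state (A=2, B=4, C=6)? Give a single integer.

Answer: 3

Derivation:
BFS from (A=0, B=2, C=3). One shortest path:
  1. fill(C) -> (A=0 B=2 C=10)
  2. pour(B -> A) -> (A=2 B=0 C=10)
  3. pour(C -> B) -> (A=2 B=4 C=6)
Reached target in 3 moves.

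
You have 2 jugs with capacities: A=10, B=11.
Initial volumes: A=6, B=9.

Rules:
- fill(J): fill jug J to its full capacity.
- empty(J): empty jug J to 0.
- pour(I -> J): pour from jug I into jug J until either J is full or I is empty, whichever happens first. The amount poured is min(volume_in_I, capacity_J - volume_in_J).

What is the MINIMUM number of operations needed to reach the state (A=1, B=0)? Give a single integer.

Answer: 5

Derivation:
BFS from (A=6, B=9). One shortest path:
  1. empty(A) -> (A=0 B=9)
  2. fill(B) -> (A=0 B=11)
  3. pour(B -> A) -> (A=10 B=1)
  4. empty(A) -> (A=0 B=1)
  5. pour(B -> A) -> (A=1 B=0)
Reached target in 5 moves.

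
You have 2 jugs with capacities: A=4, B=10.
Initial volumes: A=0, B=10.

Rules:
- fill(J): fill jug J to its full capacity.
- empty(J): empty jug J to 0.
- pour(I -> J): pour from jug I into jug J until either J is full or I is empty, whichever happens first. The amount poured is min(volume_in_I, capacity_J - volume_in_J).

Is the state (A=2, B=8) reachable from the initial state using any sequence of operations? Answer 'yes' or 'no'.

BFS explored all 14 reachable states.
Reachable set includes: (0,0), (0,2), (0,4), (0,6), (0,8), (0,10), (2,0), (2,10), (4,0), (4,2), (4,4), (4,6) ...
Target (A=2, B=8) not in reachable set → no.

Answer: no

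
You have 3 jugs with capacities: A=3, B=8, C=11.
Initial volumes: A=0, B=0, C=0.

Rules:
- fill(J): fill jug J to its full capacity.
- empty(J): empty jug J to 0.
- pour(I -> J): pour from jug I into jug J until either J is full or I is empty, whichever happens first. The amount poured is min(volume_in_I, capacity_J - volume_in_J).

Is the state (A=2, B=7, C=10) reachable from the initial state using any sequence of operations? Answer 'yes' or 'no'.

Answer: no

Derivation:
BFS explored all 292 reachable states.
Reachable set includes: (0,0,0), (0,0,1), (0,0,2), (0,0,3), (0,0,4), (0,0,5), (0,0,6), (0,0,7), (0,0,8), (0,0,9), (0,0,10), (0,0,11) ...
Target (A=2, B=7, C=10) not in reachable set → no.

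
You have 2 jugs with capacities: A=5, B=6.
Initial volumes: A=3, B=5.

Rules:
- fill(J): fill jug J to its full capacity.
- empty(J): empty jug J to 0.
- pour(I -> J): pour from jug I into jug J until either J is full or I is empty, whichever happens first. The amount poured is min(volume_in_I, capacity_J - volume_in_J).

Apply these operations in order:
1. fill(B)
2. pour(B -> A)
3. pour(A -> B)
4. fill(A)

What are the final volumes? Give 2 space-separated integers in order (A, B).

Step 1: fill(B) -> (A=3 B=6)
Step 2: pour(B -> A) -> (A=5 B=4)
Step 3: pour(A -> B) -> (A=3 B=6)
Step 4: fill(A) -> (A=5 B=6)

Answer: 5 6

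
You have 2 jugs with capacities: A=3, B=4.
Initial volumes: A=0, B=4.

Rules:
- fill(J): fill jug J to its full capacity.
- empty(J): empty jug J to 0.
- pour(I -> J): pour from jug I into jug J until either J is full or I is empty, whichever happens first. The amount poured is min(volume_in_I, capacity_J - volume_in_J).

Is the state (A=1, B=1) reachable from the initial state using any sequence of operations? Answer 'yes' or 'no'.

Answer: no

Derivation:
BFS explored all 14 reachable states.
Reachable set includes: (0,0), (0,1), (0,2), (0,3), (0,4), (1,0), (1,4), (2,0), (2,4), (3,0), (3,1), (3,2) ...
Target (A=1, B=1) not in reachable set → no.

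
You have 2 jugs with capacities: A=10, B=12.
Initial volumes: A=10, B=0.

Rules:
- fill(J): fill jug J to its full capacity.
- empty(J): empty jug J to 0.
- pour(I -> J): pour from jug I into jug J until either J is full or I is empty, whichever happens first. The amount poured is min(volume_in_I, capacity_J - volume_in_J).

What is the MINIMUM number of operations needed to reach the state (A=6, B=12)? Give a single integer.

BFS from (A=10, B=0). One shortest path:
  1. pour(A -> B) -> (A=0 B=10)
  2. fill(A) -> (A=10 B=10)
  3. pour(A -> B) -> (A=8 B=12)
  4. empty(B) -> (A=8 B=0)
  5. pour(A -> B) -> (A=0 B=8)
  6. fill(A) -> (A=10 B=8)
  7. pour(A -> B) -> (A=6 B=12)
Reached target in 7 moves.

Answer: 7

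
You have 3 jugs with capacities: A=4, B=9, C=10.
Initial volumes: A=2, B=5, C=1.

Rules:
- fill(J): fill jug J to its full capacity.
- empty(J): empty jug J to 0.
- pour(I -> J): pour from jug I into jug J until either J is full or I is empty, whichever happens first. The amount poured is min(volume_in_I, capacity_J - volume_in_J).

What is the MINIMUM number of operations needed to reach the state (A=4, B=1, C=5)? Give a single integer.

BFS from (A=2, B=5, C=1). One shortest path:
  1. fill(A) -> (A=4 B=5 C=1)
  2. pour(A -> C) -> (A=0 B=5 C=5)
  3. pour(B -> A) -> (A=4 B=1 C=5)
Reached target in 3 moves.

Answer: 3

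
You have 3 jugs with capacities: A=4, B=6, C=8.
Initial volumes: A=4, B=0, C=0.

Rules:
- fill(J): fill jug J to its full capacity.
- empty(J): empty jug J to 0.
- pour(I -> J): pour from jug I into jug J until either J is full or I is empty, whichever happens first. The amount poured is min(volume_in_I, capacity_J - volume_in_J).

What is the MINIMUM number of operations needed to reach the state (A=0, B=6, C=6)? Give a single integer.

Answer: 3

Derivation:
BFS from (A=4, B=0, C=0). One shortest path:
  1. fill(C) -> (A=4 B=0 C=8)
  2. pour(A -> B) -> (A=0 B=4 C=8)
  3. pour(C -> B) -> (A=0 B=6 C=6)
Reached target in 3 moves.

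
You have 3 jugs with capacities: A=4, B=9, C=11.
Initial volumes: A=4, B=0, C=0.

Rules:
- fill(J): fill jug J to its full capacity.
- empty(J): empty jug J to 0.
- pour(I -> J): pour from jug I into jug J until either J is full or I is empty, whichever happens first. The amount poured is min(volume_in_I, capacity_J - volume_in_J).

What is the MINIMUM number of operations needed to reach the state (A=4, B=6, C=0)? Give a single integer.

Answer: 6

Derivation:
BFS from (A=4, B=0, C=0). One shortest path:
  1. fill(C) -> (A=4 B=0 C=11)
  2. pour(A -> B) -> (A=0 B=4 C=11)
  3. fill(A) -> (A=4 B=4 C=11)
  4. pour(C -> B) -> (A=4 B=9 C=6)
  5. empty(B) -> (A=4 B=0 C=6)
  6. pour(C -> B) -> (A=4 B=6 C=0)
Reached target in 6 moves.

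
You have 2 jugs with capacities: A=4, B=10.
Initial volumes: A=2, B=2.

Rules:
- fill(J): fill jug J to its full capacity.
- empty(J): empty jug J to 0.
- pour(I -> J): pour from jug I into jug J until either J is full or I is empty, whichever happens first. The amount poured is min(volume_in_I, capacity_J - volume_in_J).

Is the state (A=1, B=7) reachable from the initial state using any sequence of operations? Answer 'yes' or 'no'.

Answer: no

Derivation:
BFS explored all 15 reachable states.
Reachable set includes: (0,0), (0,2), (0,4), (0,6), (0,8), (0,10), (2,0), (2,2), (2,10), (4,0), (4,2), (4,4) ...
Target (A=1, B=7) not in reachable set → no.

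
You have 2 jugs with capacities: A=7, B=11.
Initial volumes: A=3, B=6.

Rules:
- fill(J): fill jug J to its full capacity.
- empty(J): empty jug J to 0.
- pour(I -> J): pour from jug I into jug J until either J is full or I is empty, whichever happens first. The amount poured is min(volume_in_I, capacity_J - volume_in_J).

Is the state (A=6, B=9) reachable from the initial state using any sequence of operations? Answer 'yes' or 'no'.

BFS explored all 37 reachable states.
Reachable set includes: (0,0), (0,1), (0,2), (0,3), (0,4), (0,5), (0,6), (0,7), (0,8), (0,9), (0,10), (0,11) ...
Target (A=6, B=9) not in reachable set → no.

Answer: no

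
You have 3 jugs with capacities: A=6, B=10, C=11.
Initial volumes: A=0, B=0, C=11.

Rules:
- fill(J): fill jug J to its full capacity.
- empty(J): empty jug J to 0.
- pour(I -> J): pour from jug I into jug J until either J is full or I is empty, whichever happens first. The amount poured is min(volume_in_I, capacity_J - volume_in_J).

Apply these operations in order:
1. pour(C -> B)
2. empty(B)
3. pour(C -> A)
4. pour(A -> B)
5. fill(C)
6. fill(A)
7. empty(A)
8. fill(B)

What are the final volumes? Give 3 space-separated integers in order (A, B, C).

Step 1: pour(C -> B) -> (A=0 B=10 C=1)
Step 2: empty(B) -> (A=0 B=0 C=1)
Step 3: pour(C -> A) -> (A=1 B=0 C=0)
Step 4: pour(A -> B) -> (A=0 B=1 C=0)
Step 5: fill(C) -> (A=0 B=1 C=11)
Step 6: fill(A) -> (A=6 B=1 C=11)
Step 7: empty(A) -> (A=0 B=1 C=11)
Step 8: fill(B) -> (A=0 B=10 C=11)

Answer: 0 10 11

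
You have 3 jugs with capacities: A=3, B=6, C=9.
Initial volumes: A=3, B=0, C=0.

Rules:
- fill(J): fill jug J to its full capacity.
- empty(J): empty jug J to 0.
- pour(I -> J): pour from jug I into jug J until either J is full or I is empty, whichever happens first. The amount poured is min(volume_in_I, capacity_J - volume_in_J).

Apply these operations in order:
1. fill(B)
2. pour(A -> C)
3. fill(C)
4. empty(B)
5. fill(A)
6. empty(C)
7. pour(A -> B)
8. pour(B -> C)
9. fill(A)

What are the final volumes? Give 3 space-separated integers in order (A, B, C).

Step 1: fill(B) -> (A=3 B=6 C=0)
Step 2: pour(A -> C) -> (A=0 B=6 C=3)
Step 3: fill(C) -> (A=0 B=6 C=9)
Step 4: empty(B) -> (A=0 B=0 C=9)
Step 5: fill(A) -> (A=3 B=0 C=9)
Step 6: empty(C) -> (A=3 B=0 C=0)
Step 7: pour(A -> B) -> (A=0 B=3 C=0)
Step 8: pour(B -> C) -> (A=0 B=0 C=3)
Step 9: fill(A) -> (A=3 B=0 C=3)

Answer: 3 0 3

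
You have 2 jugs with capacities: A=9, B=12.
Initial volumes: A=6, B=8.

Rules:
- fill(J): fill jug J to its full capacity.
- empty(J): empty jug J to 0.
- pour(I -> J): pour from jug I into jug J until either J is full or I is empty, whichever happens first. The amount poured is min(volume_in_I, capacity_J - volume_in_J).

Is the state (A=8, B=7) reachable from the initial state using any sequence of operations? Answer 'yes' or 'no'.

Answer: no

Derivation:
BFS explored all 29 reachable states.
Reachable set includes: (0,0), (0,2), (0,3), (0,5), (0,6), (0,8), (0,9), (0,11), (0,12), (2,0), (2,12), (3,0) ...
Target (A=8, B=7) not in reachable set → no.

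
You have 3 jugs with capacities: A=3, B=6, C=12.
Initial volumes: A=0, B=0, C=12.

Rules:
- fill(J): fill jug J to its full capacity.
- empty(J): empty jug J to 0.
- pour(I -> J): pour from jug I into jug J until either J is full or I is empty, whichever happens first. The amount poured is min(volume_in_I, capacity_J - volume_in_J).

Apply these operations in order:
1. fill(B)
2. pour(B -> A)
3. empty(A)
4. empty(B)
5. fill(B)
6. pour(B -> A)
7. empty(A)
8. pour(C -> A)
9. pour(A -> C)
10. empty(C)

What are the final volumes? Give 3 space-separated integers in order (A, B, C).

Answer: 0 3 0

Derivation:
Step 1: fill(B) -> (A=0 B=6 C=12)
Step 2: pour(B -> A) -> (A=3 B=3 C=12)
Step 3: empty(A) -> (A=0 B=3 C=12)
Step 4: empty(B) -> (A=0 B=0 C=12)
Step 5: fill(B) -> (A=0 B=6 C=12)
Step 6: pour(B -> A) -> (A=3 B=3 C=12)
Step 7: empty(A) -> (A=0 B=3 C=12)
Step 8: pour(C -> A) -> (A=3 B=3 C=9)
Step 9: pour(A -> C) -> (A=0 B=3 C=12)
Step 10: empty(C) -> (A=0 B=3 C=0)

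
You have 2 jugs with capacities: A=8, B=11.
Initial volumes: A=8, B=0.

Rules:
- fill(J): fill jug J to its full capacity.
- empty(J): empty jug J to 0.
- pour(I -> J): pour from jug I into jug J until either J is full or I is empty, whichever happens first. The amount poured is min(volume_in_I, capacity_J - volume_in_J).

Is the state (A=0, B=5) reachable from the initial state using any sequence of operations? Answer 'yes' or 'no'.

BFS from (A=8, B=0):
  1. pour(A -> B) -> (A=0 B=8)
  2. fill(A) -> (A=8 B=8)
  3. pour(A -> B) -> (A=5 B=11)
  4. empty(B) -> (A=5 B=0)
  5. pour(A -> B) -> (A=0 B=5)
Target reached → yes.

Answer: yes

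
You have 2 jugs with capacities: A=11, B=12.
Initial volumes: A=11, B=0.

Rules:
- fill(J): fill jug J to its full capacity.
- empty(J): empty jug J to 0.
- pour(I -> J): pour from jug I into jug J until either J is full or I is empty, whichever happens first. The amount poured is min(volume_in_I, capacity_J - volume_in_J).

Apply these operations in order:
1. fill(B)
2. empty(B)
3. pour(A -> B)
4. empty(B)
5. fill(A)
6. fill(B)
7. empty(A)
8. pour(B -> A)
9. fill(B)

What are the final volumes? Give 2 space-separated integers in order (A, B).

Step 1: fill(B) -> (A=11 B=12)
Step 2: empty(B) -> (A=11 B=0)
Step 3: pour(A -> B) -> (A=0 B=11)
Step 4: empty(B) -> (A=0 B=0)
Step 5: fill(A) -> (A=11 B=0)
Step 6: fill(B) -> (A=11 B=12)
Step 7: empty(A) -> (A=0 B=12)
Step 8: pour(B -> A) -> (A=11 B=1)
Step 9: fill(B) -> (A=11 B=12)

Answer: 11 12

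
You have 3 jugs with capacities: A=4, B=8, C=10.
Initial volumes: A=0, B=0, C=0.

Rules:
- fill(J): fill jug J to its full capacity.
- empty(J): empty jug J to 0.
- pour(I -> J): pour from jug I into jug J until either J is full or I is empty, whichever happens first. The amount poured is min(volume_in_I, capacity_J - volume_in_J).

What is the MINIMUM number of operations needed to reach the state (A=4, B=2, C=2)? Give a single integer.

Answer: 7

Derivation:
BFS from (A=0, B=0, C=0). One shortest path:
  1. fill(A) -> (A=4 B=0 C=0)
  2. fill(B) -> (A=4 B=8 C=0)
  3. pour(A -> C) -> (A=0 B=8 C=4)
  4. pour(B -> C) -> (A=0 B=2 C=10)
  5. pour(C -> A) -> (A=4 B=2 C=6)
  6. empty(A) -> (A=0 B=2 C=6)
  7. pour(C -> A) -> (A=4 B=2 C=2)
Reached target in 7 moves.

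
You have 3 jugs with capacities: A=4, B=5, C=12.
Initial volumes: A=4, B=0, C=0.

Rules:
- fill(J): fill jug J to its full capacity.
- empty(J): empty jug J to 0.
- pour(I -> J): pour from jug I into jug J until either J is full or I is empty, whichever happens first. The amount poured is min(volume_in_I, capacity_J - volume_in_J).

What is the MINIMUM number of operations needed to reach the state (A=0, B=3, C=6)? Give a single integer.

BFS from (A=4, B=0, C=0). One shortest path:
  1. fill(B) -> (A=4 B=5 C=0)
  2. pour(B -> C) -> (A=4 B=0 C=5)
  3. pour(A -> B) -> (A=0 B=4 C=5)
  4. pour(C -> A) -> (A=4 B=4 C=1)
  5. pour(A -> B) -> (A=3 B=5 C=1)
  6. pour(B -> C) -> (A=3 B=0 C=6)
  7. pour(A -> B) -> (A=0 B=3 C=6)
Reached target in 7 moves.

Answer: 7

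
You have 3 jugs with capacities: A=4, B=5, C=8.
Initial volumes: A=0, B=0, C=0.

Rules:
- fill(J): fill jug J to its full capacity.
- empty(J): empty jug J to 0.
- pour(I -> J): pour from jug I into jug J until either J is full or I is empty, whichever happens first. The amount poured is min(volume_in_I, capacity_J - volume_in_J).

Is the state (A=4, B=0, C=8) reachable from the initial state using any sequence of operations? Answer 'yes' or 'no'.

Answer: yes

Derivation:
BFS from (A=0, B=0, C=0):
  1. fill(A) -> (A=4 B=0 C=0)
  2. fill(C) -> (A=4 B=0 C=8)
Target reached → yes.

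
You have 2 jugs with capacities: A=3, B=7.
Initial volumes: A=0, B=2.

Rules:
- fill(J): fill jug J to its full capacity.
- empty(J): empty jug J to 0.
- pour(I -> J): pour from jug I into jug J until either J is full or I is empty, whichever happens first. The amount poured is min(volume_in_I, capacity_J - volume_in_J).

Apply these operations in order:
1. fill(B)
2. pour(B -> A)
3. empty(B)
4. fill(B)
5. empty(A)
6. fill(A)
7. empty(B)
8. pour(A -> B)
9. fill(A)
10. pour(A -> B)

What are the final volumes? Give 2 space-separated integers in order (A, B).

Answer: 0 6

Derivation:
Step 1: fill(B) -> (A=0 B=7)
Step 2: pour(B -> A) -> (A=3 B=4)
Step 3: empty(B) -> (A=3 B=0)
Step 4: fill(B) -> (A=3 B=7)
Step 5: empty(A) -> (A=0 B=7)
Step 6: fill(A) -> (A=3 B=7)
Step 7: empty(B) -> (A=3 B=0)
Step 8: pour(A -> B) -> (A=0 B=3)
Step 9: fill(A) -> (A=3 B=3)
Step 10: pour(A -> B) -> (A=0 B=6)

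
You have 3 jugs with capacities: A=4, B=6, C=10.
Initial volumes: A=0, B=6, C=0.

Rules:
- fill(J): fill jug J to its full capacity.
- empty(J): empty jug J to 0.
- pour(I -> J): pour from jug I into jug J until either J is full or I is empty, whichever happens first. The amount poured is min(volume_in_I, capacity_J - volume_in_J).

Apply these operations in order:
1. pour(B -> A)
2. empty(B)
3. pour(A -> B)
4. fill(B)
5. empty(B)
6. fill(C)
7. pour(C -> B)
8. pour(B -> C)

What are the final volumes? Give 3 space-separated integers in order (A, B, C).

Step 1: pour(B -> A) -> (A=4 B=2 C=0)
Step 2: empty(B) -> (A=4 B=0 C=0)
Step 3: pour(A -> B) -> (A=0 B=4 C=0)
Step 4: fill(B) -> (A=0 B=6 C=0)
Step 5: empty(B) -> (A=0 B=0 C=0)
Step 6: fill(C) -> (A=0 B=0 C=10)
Step 7: pour(C -> B) -> (A=0 B=6 C=4)
Step 8: pour(B -> C) -> (A=0 B=0 C=10)

Answer: 0 0 10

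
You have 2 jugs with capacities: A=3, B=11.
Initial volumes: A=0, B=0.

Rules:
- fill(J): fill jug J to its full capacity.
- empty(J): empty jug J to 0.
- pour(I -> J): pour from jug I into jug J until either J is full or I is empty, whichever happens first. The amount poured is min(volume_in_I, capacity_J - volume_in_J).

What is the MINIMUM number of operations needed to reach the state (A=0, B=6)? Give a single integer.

Answer: 4

Derivation:
BFS from (A=0, B=0). One shortest path:
  1. fill(A) -> (A=3 B=0)
  2. pour(A -> B) -> (A=0 B=3)
  3. fill(A) -> (A=3 B=3)
  4. pour(A -> B) -> (A=0 B=6)
Reached target in 4 moves.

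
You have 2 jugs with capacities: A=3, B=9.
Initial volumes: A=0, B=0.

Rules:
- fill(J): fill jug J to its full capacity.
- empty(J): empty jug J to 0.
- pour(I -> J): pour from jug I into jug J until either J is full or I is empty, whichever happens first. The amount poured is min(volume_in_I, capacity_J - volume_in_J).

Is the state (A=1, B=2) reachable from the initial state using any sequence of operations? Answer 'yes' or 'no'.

BFS explored all 8 reachable states.
Reachable set includes: (0,0), (0,3), (0,6), (0,9), (3,0), (3,3), (3,6), (3,9)
Target (A=1, B=2) not in reachable set → no.

Answer: no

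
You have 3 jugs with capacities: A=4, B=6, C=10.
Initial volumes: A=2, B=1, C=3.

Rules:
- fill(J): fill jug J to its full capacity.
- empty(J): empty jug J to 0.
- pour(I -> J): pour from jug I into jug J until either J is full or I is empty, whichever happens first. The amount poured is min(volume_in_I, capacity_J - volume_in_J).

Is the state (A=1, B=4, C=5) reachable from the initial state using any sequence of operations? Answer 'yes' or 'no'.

BFS explored all 251 reachable states.
Reachable set includes: (0,0,0), (0,0,1), (0,0,2), (0,0,3), (0,0,4), (0,0,5), (0,0,6), (0,0,7), (0,0,8), (0,0,9), (0,0,10), (0,1,0) ...
Target (A=1, B=4, C=5) not in reachable set → no.

Answer: no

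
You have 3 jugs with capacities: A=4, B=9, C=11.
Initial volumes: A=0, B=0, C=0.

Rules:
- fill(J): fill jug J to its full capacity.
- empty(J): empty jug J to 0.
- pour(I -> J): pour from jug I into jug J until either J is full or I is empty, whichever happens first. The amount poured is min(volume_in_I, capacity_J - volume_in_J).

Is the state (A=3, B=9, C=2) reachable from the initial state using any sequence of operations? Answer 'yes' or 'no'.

Answer: yes

Derivation:
BFS from (A=0, B=0, C=0):
  1. fill(B) -> (A=0 B=9 C=0)
  2. pour(B -> A) -> (A=4 B=5 C=0)
  3. empty(A) -> (A=0 B=5 C=0)
  4. pour(B -> C) -> (A=0 B=0 C=5)
  5. fill(B) -> (A=0 B=9 C=5)
  6. pour(B -> C) -> (A=0 B=3 C=11)
  7. pour(B -> A) -> (A=3 B=0 C=11)
  8. pour(C -> B) -> (A=3 B=9 C=2)
Target reached → yes.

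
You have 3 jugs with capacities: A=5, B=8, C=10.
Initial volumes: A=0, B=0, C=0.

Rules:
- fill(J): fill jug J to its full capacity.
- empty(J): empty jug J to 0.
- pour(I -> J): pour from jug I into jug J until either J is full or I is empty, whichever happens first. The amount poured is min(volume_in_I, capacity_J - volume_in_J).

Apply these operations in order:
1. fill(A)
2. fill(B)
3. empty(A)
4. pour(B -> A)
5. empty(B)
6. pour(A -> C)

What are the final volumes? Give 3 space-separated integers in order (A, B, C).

Answer: 0 0 5

Derivation:
Step 1: fill(A) -> (A=5 B=0 C=0)
Step 2: fill(B) -> (A=5 B=8 C=0)
Step 3: empty(A) -> (A=0 B=8 C=0)
Step 4: pour(B -> A) -> (A=5 B=3 C=0)
Step 5: empty(B) -> (A=5 B=0 C=0)
Step 6: pour(A -> C) -> (A=0 B=0 C=5)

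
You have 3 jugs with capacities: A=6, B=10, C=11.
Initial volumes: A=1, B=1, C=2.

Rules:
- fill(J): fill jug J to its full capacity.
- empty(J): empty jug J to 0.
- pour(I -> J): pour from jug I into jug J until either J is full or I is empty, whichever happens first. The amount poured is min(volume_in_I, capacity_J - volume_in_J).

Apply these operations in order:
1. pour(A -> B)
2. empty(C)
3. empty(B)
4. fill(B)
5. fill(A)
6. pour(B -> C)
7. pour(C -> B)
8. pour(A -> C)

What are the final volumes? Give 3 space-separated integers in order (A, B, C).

Step 1: pour(A -> B) -> (A=0 B=2 C=2)
Step 2: empty(C) -> (A=0 B=2 C=0)
Step 3: empty(B) -> (A=0 B=0 C=0)
Step 4: fill(B) -> (A=0 B=10 C=0)
Step 5: fill(A) -> (A=6 B=10 C=0)
Step 6: pour(B -> C) -> (A=6 B=0 C=10)
Step 7: pour(C -> B) -> (A=6 B=10 C=0)
Step 8: pour(A -> C) -> (A=0 B=10 C=6)

Answer: 0 10 6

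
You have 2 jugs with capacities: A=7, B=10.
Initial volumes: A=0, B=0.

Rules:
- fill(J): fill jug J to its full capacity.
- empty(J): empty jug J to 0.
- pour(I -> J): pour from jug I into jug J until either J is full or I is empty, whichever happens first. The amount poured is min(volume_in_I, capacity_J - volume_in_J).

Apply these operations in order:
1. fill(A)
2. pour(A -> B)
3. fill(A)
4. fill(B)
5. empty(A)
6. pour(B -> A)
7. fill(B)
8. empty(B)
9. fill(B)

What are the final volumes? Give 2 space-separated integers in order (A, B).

Answer: 7 10

Derivation:
Step 1: fill(A) -> (A=7 B=0)
Step 2: pour(A -> B) -> (A=0 B=7)
Step 3: fill(A) -> (A=7 B=7)
Step 4: fill(B) -> (A=7 B=10)
Step 5: empty(A) -> (A=0 B=10)
Step 6: pour(B -> A) -> (A=7 B=3)
Step 7: fill(B) -> (A=7 B=10)
Step 8: empty(B) -> (A=7 B=0)
Step 9: fill(B) -> (A=7 B=10)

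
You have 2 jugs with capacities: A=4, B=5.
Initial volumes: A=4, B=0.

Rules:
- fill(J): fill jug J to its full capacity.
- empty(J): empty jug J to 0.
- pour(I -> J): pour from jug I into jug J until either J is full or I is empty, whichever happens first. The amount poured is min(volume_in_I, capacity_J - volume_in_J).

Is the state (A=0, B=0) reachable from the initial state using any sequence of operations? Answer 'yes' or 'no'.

BFS from (A=4, B=0):
  1. empty(A) -> (A=0 B=0)
Target reached → yes.

Answer: yes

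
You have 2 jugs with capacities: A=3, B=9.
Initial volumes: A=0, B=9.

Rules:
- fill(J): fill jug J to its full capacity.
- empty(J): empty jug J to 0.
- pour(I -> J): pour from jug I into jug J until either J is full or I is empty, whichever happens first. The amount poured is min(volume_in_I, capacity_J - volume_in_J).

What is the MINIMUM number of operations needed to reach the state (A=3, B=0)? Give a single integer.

BFS from (A=0, B=9). One shortest path:
  1. fill(A) -> (A=3 B=9)
  2. empty(B) -> (A=3 B=0)
Reached target in 2 moves.

Answer: 2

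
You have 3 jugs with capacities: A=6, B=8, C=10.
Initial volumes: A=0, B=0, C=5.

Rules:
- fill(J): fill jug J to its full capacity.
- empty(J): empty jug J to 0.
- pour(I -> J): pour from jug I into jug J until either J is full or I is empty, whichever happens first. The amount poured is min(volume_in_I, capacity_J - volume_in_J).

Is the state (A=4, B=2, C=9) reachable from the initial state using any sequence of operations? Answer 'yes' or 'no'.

BFS explored all 284 reachable states.
Reachable set includes: (0,0,0), (0,0,1), (0,0,2), (0,0,3), (0,0,4), (0,0,5), (0,0,6), (0,0,7), (0,0,8), (0,0,9), (0,0,10), (0,1,0) ...
Target (A=4, B=2, C=9) not in reachable set → no.

Answer: no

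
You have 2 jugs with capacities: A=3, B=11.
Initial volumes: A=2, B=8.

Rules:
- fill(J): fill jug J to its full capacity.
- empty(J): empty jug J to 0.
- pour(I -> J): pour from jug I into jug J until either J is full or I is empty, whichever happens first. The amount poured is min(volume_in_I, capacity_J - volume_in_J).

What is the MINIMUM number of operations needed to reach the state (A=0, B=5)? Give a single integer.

BFS from (A=2, B=8). One shortest path:
  1. empty(A) -> (A=0 B=8)
  2. pour(B -> A) -> (A=3 B=5)
  3. empty(A) -> (A=0 B=5)
Reached target in 3 moves.

Answer: 3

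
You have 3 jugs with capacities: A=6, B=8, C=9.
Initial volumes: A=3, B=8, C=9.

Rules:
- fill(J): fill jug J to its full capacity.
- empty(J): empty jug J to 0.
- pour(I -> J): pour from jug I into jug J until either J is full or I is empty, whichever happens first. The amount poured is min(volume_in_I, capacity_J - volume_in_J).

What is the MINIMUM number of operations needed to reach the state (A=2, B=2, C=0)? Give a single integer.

BFS from (A=3, B=8, C=9). One shortest path:
  1. empty(C) -> (A=3 B=8 C=0)
  2. pour(A -> C) -> (A=0 B=8 C=3)
  3. pour(B -> A) -> (A=6 B=2 C=3)
  4. empty(A) -> (A=0 B=2 C=3)
  5. pour(B -> A) -> (A=2 B=0 C=3)
  6. fill(B) -> (A=2 B=8 C=3)
  7. pour(B -> C) -> (A=2 B=2 C=9)
  8. empty(C) -> (A=2 B=2 C=0)
Reached target in 8 moves.

Answer: 8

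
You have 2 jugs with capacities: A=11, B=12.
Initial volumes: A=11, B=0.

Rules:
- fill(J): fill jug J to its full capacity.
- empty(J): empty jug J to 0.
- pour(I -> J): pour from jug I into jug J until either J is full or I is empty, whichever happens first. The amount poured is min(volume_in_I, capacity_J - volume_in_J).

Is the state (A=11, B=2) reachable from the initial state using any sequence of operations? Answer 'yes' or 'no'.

Answer: yes

Derivation:
BFS from (A=11, B=0):
  1. empty(A) -> (A=0 B=0)
  2. fill(B) -> (A=0 B=12)
  3. pour(B -> A) -> (A=11 B=1)
  4. empty(A) -> (A=0 B=1)
  5. pour(B -> A) -> (A=1 B=0)
  6. fill(B) -> (A=1 B=12)
  7. pour(B -> A) -> (A=11 B=2)
Target reached → yes.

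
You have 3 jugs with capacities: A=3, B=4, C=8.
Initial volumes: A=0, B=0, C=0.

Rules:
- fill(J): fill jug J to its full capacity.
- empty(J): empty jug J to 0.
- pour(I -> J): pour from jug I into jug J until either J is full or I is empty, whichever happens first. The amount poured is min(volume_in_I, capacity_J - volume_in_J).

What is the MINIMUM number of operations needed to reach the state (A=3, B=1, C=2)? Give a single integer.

Answer: 6

Derivation:
BFS from (A=0, B=0, C=0). One shortest path:
  1. fill(A) -> (A=3 B=0 C=0)
  2. pour(A -> B) -> (A=0 B=3 C=0)
  3. fill(A) -> (A=3 B=3 C=0)
  4. pour(A -> B) -> (A=2 B=4 C=0)
  5. pour(A -> C) -> (A=0 B=4 C=2)
  6. pour(B -> A) -> (A=3 B=1 C=2)
Reached target in 6 moves.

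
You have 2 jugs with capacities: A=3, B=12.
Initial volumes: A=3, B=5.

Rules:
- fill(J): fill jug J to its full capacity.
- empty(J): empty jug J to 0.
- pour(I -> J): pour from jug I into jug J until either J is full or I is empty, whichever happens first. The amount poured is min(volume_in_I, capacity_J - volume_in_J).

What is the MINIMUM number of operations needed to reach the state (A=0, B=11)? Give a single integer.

BFS from (A=3, B=5). One shortest path:
  1. pour(A -> B) -> (A=0 B=8)
  2. fill(A) -> (A=3 B=8)
  3. pour(A -> B) -> (A=0 B=11)
Reached target in 3 moves.

Answer: 3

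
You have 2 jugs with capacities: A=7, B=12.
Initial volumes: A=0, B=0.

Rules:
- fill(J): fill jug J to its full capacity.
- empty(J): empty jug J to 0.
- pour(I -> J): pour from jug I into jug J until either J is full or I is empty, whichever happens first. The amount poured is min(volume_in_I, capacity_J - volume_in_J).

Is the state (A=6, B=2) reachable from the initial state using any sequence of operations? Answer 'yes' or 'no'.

Answer: no

Derivation:
BFS explored all 38 reachable states.
Reachable set includes: (0,0), (0,1), (0,2), (0,3), (0,4), (0,5), (0,6), (0,7), (0,8), (0,9), (0,10), (0,11) ...
Target (A=6, B=2) not in reachable set → no.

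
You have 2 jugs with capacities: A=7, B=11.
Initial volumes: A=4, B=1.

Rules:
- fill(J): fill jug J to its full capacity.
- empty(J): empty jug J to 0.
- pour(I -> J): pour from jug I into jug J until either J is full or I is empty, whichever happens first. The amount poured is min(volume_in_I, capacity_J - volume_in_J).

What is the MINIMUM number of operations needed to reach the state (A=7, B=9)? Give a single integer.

BFS from (A=4, B=1). One shortest path:
  1. pour(B -> A) -> (A=5 B=0)
  2. fill(B) -> (A=5 B=11)
  3. pour(B -> A) -> (A=7 B=9)
Reached target in 3 moves.

Answer: 3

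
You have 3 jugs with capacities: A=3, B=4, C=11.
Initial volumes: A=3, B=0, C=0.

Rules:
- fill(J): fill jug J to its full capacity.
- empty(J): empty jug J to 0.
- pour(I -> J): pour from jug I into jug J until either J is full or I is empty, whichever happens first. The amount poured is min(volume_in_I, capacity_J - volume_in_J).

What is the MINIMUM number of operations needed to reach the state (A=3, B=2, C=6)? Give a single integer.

BFS from (A=3, B=0, C=0). One shortest path:
  1. fill(B) -> (A=3 B=4 C=0)
  2. pour(A -> C) -> (A=0 B=4 C=3)
  3. pour(B -> A) -> (A=3 B=1 C=3)
  4. pour(A -> C) -> (A=0 B=1 C=6)
  5. pour(B -> A) -> (A=1 B=0 C=6)
  6. fill(B) -> (A=1 B=4 C=6)
  7. pour(B -> A) -> (A=3 B=2 C=6)
Reached target in 7 moves.

Answer: 7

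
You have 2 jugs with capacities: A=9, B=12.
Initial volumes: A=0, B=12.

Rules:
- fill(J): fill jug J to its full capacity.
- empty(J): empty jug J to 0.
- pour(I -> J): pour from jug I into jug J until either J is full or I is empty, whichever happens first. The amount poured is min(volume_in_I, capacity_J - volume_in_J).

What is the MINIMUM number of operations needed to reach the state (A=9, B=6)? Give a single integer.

Answer: 5

Derivation:
BFS from (A=0, B=12). One shortest path:
  1. pour(B -> A) -> (A=9 B=3)
  2. empty(A) -> (A=0 B=3)
  3. pour(B -> A) -> (A=3 B=0)
  4. fill(B) -> (A=3 B=12)
  5. pour(B -> A) -> (A=9 B=6)
Reached target in 5 moves.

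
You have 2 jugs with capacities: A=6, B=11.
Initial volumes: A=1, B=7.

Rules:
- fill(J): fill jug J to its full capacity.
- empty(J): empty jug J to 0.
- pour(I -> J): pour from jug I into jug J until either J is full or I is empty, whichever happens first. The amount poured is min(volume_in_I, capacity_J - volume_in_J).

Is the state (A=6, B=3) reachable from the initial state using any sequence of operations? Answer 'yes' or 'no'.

Answer: yes

Derivation:
BFS from (A=1, B=7):
  1. pour(A -> B) -> (A=0 B=8)
  2. fill(A) -> (A=6 B=8)
  3. pour(A -> B) -> (A=3 B=11)
  4. empty(B) -> (A=3 B=0)
  5. pour(A -> B) -> (A=0 B=3)
  6. fill(A) -> (A=6 B=3)
Target reached → yes.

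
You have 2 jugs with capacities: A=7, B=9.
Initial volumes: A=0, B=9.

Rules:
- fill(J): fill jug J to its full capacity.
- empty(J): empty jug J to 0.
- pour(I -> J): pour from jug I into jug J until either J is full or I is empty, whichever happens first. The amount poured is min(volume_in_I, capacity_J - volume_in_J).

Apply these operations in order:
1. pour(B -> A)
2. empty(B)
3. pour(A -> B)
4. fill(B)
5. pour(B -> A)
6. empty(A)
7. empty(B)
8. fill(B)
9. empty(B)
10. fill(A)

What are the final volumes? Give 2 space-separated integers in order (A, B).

Step 1: pour(B -> A) -> (A=7 B=2)
Step 2: empty(B) -> (A=7 B=0)
Step 3: pour(A -> B) -> (A=0 B=7)
Step 4: fill(B) -> (A=0 B=9)
Step 5: pour(B -> A) -> (A=7 B=2)
Step 6: empty(A) -> (A=0 B=2)
Step 7: empty(B) -> (A=0 B=0)
Step 8: fill(B) -> (A=0 B=9)
Step 9: empty(B) -> (A=0 B=0)
Step 10: fill(A) -> (A=7 B=0)

Answer: 7 0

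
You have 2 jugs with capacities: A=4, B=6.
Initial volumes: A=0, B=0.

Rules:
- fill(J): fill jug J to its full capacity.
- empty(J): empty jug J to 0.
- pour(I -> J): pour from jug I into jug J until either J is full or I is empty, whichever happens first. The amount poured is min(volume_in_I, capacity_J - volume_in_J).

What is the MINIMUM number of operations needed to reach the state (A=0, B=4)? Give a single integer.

Answer: 2

Derivation:
BFS from (A=0, B=0). One shortest path:
  1. fill(A) -> (A=4 B=0)
  2. pour(A -> B) -> (A=0 B=4)
Reached target in 2 moves.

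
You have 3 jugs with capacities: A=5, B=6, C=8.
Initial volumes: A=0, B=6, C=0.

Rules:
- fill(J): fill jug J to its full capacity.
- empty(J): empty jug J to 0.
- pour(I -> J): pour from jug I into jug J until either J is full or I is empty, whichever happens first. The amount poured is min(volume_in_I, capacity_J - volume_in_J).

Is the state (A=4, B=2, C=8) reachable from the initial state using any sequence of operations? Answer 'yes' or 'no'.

Answer: yes

Derivation:
BFS from (A=0, B=6, C=0):
  1. pour(B -> A) -> (A=5 B=1 C=0)
  2. pour(A -> C) -> (A=0 B=1 C=5)
  3. pour(B -> A) -> (A=1 B=0 C=5)
  4. pour(C -> B) -> (A=1 B=5 C=0)
  5. fill(C) -> (A=1 B=5 C=8)
  6. pour(C -> A) -> (A=5 B=5 C=4)
  7. pour(A -> B) -> (A=4 B=6 C=4)
  8. pour(B -> C) -> (A=4 B=2 C=8)
Target reached → yes.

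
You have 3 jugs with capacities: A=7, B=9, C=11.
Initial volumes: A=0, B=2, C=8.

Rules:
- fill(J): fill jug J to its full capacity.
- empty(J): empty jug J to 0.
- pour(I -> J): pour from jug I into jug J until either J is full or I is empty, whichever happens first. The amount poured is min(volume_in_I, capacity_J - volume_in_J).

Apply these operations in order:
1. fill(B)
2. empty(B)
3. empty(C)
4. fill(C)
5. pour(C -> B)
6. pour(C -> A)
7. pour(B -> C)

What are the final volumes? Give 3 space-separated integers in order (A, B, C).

Answer: 2 0 9

Derivation:
Step 1: fill(B) -> (A=0 B=9 C=8)
Step 2: empty(B) -> (A=0 B=0 C=8)
Step 3: empty(C) -> (A=0 B=0 C=0)
Step 4: fill(C) -> (A=0 B=0 C=11)
Step 5: pour(C -> B) -> (A=0 B=9 C=2)
Step 6: pour(C -> A) -> (A=2 B=9 C=0)
Step 7: pour(B -> C) -> (A=2 B=0 C=9)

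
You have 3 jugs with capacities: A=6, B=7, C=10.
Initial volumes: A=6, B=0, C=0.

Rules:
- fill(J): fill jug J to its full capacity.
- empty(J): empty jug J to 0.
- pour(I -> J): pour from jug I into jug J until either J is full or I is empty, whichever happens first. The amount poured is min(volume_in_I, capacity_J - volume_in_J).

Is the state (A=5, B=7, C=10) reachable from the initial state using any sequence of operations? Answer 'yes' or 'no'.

Answer: yes

Derivation:
BFS from (A=6, B=0, C=0):
  1. fill(C) -> (A=6 B=0 C=10)
  2. pour(A -> B) -> (A=0 B=6 C=10)
  3. fill(A) -> (A=6 B=6 C=10)
  4. pour(A -> B) -> (A=5 B=7 C=10)
Target reached → yes.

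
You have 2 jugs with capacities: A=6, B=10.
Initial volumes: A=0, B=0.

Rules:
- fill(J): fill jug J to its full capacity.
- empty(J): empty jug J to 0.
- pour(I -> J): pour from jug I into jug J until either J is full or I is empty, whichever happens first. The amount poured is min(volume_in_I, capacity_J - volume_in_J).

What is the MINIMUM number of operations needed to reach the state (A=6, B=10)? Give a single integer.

BFS from (A=0, B=0). One shortest path:
  1. fill(A) -> (A=6 B=0)
  2. fill(B) -> (A=6 B=10)
Reached target in 2 moves.

Answer: 2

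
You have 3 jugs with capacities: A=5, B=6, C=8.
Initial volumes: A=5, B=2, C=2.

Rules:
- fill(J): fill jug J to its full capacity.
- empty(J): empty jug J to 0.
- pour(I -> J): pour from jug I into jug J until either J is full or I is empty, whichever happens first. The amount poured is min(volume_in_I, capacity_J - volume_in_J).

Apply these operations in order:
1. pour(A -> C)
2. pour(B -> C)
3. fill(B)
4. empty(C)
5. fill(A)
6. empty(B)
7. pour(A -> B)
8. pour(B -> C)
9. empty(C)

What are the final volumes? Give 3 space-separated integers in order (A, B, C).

Step 1: pour(A -> C) -> (A=0 B=2 C=7)
Step 2: pour(B -> C) -> (A=0 B=1 C=8)
Step 3: fill(B) -> (A=0 B=6 C=8)
Step 4: empty(C) -> (A=0 B=6 C=0)
Step 5: fill(A) -> (A=5 B=6 C=0)
Step 6: empty(B) -> (A=5 B=0 C=0)
Step 7: pour(A -> B) -> (A=0 B=5 C=0)
Step 8: pour(B -> C) -> (A=0 B=0 C=5)
Step 9: empty(C) -> (A=0 B=0 C=0)

Answer: 0 0 0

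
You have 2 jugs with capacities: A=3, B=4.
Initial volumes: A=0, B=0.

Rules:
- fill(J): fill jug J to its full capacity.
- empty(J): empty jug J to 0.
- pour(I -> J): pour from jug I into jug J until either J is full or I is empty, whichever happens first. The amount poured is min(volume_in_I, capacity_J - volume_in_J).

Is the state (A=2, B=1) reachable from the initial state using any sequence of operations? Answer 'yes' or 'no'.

Answer: no

Derivation:
BFS explored all 14 reachable states.
Reachable set includes: (0,0), (0,1), (0,2), (0,3), (0,4), (1,0), (1,4), (2,0), (2,4), (3,0), (3,1), (3,2) ...
Target (A=2, B=1) not in reachable set → no.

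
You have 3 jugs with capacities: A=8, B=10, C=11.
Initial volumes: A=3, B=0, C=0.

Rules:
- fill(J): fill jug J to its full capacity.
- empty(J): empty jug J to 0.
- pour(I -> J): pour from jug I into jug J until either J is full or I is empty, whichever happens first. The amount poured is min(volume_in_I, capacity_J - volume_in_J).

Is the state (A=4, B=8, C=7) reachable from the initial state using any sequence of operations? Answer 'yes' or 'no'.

Answer: no

Derivation:
BFS explored all 558 reachable states.
Reachable set includes: (0,0,0), (0,0,1), (0,0,2), (0,0,3), (0,0,4), (0,0,5), (0,0,6), (0,0,7), (0,0,8), (0,0,9), (0,0,10), (0,0,11) ...
Target (A=4, B=8, C=7) not in reachable set → no.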